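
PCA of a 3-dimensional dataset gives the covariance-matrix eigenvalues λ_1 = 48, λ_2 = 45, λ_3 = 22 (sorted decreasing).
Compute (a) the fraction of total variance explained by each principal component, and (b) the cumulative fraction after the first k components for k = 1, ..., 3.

Step 1 — total variance = trace(Sigma) = Σ λ_i = 48 + 45 + 22 = 115.

Step 2 — fraction explained by component i = λ_i / Σ λ:
  PC1: 48/115 = 0.4174
  PC2: 45/115 = 0.3913
  PC3: 22/115 = 0.1913

Step 3 — cumulative fraction after k components = (λ_1 + ... + λ_k) / Σ λ:
  k = 1: 48/115 = 0.4174
  k = 2: (48 + 45)/115 = 93/115 = 0.8087
  k = 3: (48 + 45 + 22)/115 = 115/115 = 1

Summary (fraction, with percent):

explained: PC1 0.4174 (41.74%), PC2 0.3913 (39.13%), PC3 0.1913 (19.13%);  cumulative: 0.4174, 0.8087, 1


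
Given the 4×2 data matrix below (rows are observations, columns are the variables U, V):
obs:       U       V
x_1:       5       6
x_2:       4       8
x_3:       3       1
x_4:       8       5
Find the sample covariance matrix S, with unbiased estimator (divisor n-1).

Step 1 — column means:
  mean(U) = (5 + 4 + 3 + 8) / 4 = 20/4 = 5
  mean(V) = (6 + 8 + 1 + 5) / 4 = 20/4 = 5

Step 2 — sample covariance S[i,j] = (1/(n-1)) · Σ_k (x_{k,i} - mean_i) · (x_{k,j} - mean_j), with n-1 = 3.
  S[U,U] = ((0)·(0) + (-1)·(-1) + (-2)·(-2) + (3)·(3)) / 3 = 14/3 = 4.6667
  S[U,V] = ((0)·(1) + (-1)·(3) + (-2)·(-4) + (3)·(0)) / 3 = 5/3 = 1.6667
  S[V,V] = ((1)·(1) + (3)·(3) + (-4)·(-4) + (0)·(0)) / 3 = 26/3 = 8.6667

S is symmetric (S[j,i] = S[i,j]). Assembling:

S = [[4.6667, 1.6667],
 [1.6667, 8.6667]]


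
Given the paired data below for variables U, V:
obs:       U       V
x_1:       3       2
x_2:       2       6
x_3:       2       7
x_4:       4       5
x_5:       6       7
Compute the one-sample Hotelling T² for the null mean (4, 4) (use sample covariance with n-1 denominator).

Step 1 — sample mean vector:
  mean(U) = (3 + 2 + 2 + 4 + 6) / 5 = 17/5 = 3.4
  mean(V) = (2 + 6 + 7 + 5 + 7) / 5 = 27/5 = 5.4
  x̄ = (3.4, 5.4),  deviation x̄ - mu_0 = (3.4, 5.4) - (4, 4) = (-0.6, 1.4).

Step 2 — sample covariance matrix, S[i,j] = (1/(n-1)) · Σ_k (x_{k,i} - mean_i) · (x_{k,j} - mean_j), divisor n-1 = 4:
  S[U,U] = ((-0.4)·(-0.4) + (-1.4)·(-1.4) + (-1.4)·(-1.4) + (0.6)·(0.6) + (2.6)·(2.6)) / 4 = 11.2/4 = 2.8
  S[U,V] = ((-0.4)·(-3.4) + (-1.4)·(0.6) + (-1.4)·(1.6) + (0.6)·(-0.4) + (2.6)·(1.6)) / 4 = 2.2/4 = 0.55
  S[V,V] = ((-3.4)·(-3.4) + (0.6)·(0.6) + (1.6)·(1.6) + (-0.4)·(-0.4) + (1.6)·(1.6)) / 4 = 17.2/4 = 4.3
  S = [[2.8, 0.55],
 [0.55, 4.3]].

Step 3 — invert S. det(S) = 2.8·4.3 - (0.55)² = 11.7375.
  S^{-1} = (1/det) · [[d, -b], [-b, a]] = [[0.3663, -0.0469],
 [-0.0469, 0.2386]].

Step 4 — quadratic form (x̄ - mu_0)^T · S^{-1} · (x̄ - mu_0):
  S^{-1} · (x̄ - mu_0) = (-0.2854, 0.3621),
  (x̄ - mu_0)^T · [...] = (-0.6)·(-0.2854) + (1.4)·(0.3621) = 0.6782.

Step 5 — scale by n: T² = 5 · 0.6782 = 3.3908.

T² ≈ 3.3908


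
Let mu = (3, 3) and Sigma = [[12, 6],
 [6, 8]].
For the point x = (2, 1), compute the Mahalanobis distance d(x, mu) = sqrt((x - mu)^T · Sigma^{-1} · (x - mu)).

Step 1 — centre the observation: (x - mu) = (-1, -2).

Step 2 — invert Sigma. det(Sigma) = 12·8 - (6)² = 60.
  Sigma^{-1} = (1/det) · [[d, -b], [-b, a]] = [[0.1333, -0.1],
 [-0.1, 0.2]].

Step 3 — form the quadratic (x - mu)^T · Sigma^{-1} · (x - mu):
  Sigma^{-1} · (x - mu) = (0.0667, -0.3).
  (x - mu)^T · [Sigma^{-1} · (x - mu)] = (-1)·(0.0667) + (-2)·(-0.3) = 0.5333.

Step 4 — take square root: d = √(0.5333) ≈ 0.7303.

d(x, mu) = √(0.5333) ≈ 0.7303


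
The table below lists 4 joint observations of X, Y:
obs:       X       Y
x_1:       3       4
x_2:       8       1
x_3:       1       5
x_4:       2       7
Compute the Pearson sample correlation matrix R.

Step 1 — column means:
  mean(X) = (3 + 8 + 1 + 2) / 4 = 14/4 = 3.5
  mean(Y) = (4 + 1 + 5 + 7) / 4 = 17/4 = 4.25

Step 2 — sample variances and covariances s[i,j] = (1/(n-1)) · Σ_k (x_{k,i} - mean_i) · (x_{k,j} - mean_j), with n-1 = 3:
  s[X,X] = ((-0.5)·(-0.5) + (4.5)·(4.5) + (-2.5)·(-2.5) + (-1.5)·(-1.5)) / 3 = 29/3 = 9.6667
  s[X,Y] = ((-0.5)·(-0.25) + (4.5)·(-3.25) + (-2.5)·(0.75) + (-1.5)·(2.75)) / 3 = -20.5/3 = -6.8333
  s[Y,Y] = ((-0.25)·(-0.25) + (-3.25)·(-3.25) + (0.75)·(0.75) + (2.75)·(2.75)) / 3 = 18.75/3 = 6.25
  Sample standard deviations s_i = √(s[i,i]):
  s(X) = √(9.6667) = 3.1091
  s(Y) = √(6.25) = 2.5

Step 3 — r_{ij} = s_{ij} / (s_i · s_j):
  r[X,X] = 1 (diagonal).
  r[X,Y] = -6.8333 / (3.1091 · 2.5) = -6.8333 / 7.7728 = -0.8791
  r[Y,Y] = 1 (diagonal).

R is symmetric with unit diagonal. Assembling:

R = [[1, -0.8791],
 [-0.8791, 1]]


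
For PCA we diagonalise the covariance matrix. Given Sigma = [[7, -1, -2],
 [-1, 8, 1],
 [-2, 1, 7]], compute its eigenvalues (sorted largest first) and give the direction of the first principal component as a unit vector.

Step 1 — characteristic polynomial p(λ) = det(λI - Sigma) = λ³ - tr·λ² + c_1·λ - det, where tr = trace, c_1 = sum of the principal 2×2 minors, det = det(Sigma):
  tr = 7 + 8 + 7 = 22,
  c_1 = (7·8 - (-1)²) + (7·7 - (-2)²) + (8·7 - (1)²) = 55 + 45 + 55 = 155,
  det = 7·(8·7 - (1)²) - (-1)·((-1)·7 - (1)·(-2)) + (-2)·((-1)·(1) - 8·(-2)) = 7·(55) - (-1)·(-5) + (-2)·(15) = 350.
  So p(λ) = λ³ - 22λ² + 155λ - 350.
Step 2 — look for an integer root (rational root theorem: any rational root is an integer divisor of 350). Testing λ = 5:
  p(5) = 125 - 550 + 775 - 350 = 0  ✓
  Dividing out (λ - 5): p(λ) = (λ - 5)(λ² - 17λ + 70).
Step 3 — remaining eigenvalues from the quadratic λ² - 17λ + 70 = 0:
  Δ = 17² - 4·70 = 289 - 280 = 9,  λ = (17 ± √9)/2 = (17 ± 3)/2 = 10 or 7.
  Sorted: λ_1 = 10,  λ_2 = 7,  λ_3 = 5  (check: sum = 22 = tr ✓).

Step 4 — unit eigenvector for λ_1 = 10: v spans the null space of (Sigma - λ_1 I), whose rows are
  r_1 = (-3, -1, -2),  r_2 = (-1, -2, 1),  r_3 = (-2, 1, -3).
  v is orthogonal to every row, so take v ∝ r_1 × r_2 = ((-1)·(1) - (-2)·(-2), (-2)·(-1) - (-3)·(1), (-3)·(-2) - (-1)·(-1)) = (-5, 5, 5).
  Rescale (divide by 5; multiply by -1 so the first nonzero entry is positive): u = (1, -1, -1).
  ||u|| = √((1)² + (-1)² + (-1)²) = √(3) ≈ 1.7321,  v_1 = u/||u|| ≈ (0.5774, -0.5774, -0.5774) (||v_1|| = 1).

λ_1 = 10,  λ_2 = 7,  λ_3 = 5;  v_1 ≈ (0.5774, -0.5774, -0.5774)


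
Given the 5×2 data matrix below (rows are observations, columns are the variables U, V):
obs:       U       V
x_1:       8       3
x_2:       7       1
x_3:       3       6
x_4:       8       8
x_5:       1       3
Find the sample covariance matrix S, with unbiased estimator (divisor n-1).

Step 1 — column means:
  mean(U) = (8 + 7 + 3 + 8 + 1) / 5 = 27/5 = 5.4
  mean(V) = (3 + 1 + 6 + 8 + 3) / 5 = 21/5 = 4.2

Step 2 — sample covariance S[i,j] = (1/(n-1)) · Σ_k (x_{k,i} - mean_i) · (x_{k,j} - mean_j), with n-1 = 4.
  S[U,U] = ((2.6)·(2.6) + (1.6)·(1.6) + (-2.4)·(-2.4) + (2.6)·(2.6) + (-4.4)·(-4.4)) / 4 = 41.2/4 = 10.3
  S[U,V] = ((2.6)·(-1.2) + (1.6)·(-3.2) + (-2.4)·(1.8) + (2.6)·(3.8) + (-4.4)·(-1.2)) / 4 = 2.6/4 = 0.65
  S[V,V] = ((-1.2)·(-1.2) + (-3.2)·(-3.2) + (1.8)·(1.8) + (3.8)·(3.8) + (-1.2)·(-1.2)) / 4 = 30.8/4 = 7.7

S is symmetric (S[j,i] = S[i,j]). Assembling:

S = [[10.3, 0.65],
 [0.65, 7.7]]


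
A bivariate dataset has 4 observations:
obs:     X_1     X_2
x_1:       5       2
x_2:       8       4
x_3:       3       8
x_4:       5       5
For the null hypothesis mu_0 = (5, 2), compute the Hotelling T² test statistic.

Step 1 — sample mean vector:
  mean(X_1) = (5 + 8 + 3 + 5) / 4 = 21/4 = 5.25
  mean(X_2) = (2 + 4 + 8 + 5) / 4 = 19/4 = 4.75
  x̄ = (5.25, 4.75),  deviation x̄ - mu_0 = (5.25, 4.75) - (5, 2) = (0.25, 2.75).

Step 2 — sample covariance matrix, S[i,j] = (1/(n-1)) · Σ_k (x_{k,i} - mean_i) · (x_{k,j} - mean_j), divisor n-1 = 3:
  S[X_1,X_1] = ((-0.25)·(-0.25) + (2.75)·(2.75) + (-2.25)·(-2.25) + (-0.25)·(-0.25)) / 3 = 12.75/3 = 4.25
  S[X_1,X_2] = ((-0.25)·(-2.75) + (2.75)·(-0.75) + (-2.25)·(3.25) + (-0.25)·(0.25)) / 3 = -8.75/3 = -2.9167
  S[X_2,X_2] = ((-2.75)·(-2.75) + (-0.75)·(-0.75) + (3.25)·(3.25) + (0.25)·(0.25)) / 3 = 18.75/3 = 6.25
  S = [[4.25, -2.9167],
 [-2.9167, 6.25]].

Step 3 — invert S. det(S) = 4.25·6.25 - (-2.9167)² = 18.0556.
  S^{-1} = (1/det) · [[d, -b], [-b, a]] = [[0.3462, 0.1615],
 [0.1615, 0.2354]].

Step 4 — quadratic form (x̄ - mu_0)^T · S^{-1} · (x̄ - mu_0):
  S^{-1} · (x̄ - mu_0) = (0.5308, 0.6877),
  (x̄ - mu_0)^T · [...] = (0.25)·(0.5308) + (2.75)·(0.6877) = 2.0238.

Step 5 — scale by n: T² = 4 · 2.0238 = 8.0954.

T² ≈ 8.0954


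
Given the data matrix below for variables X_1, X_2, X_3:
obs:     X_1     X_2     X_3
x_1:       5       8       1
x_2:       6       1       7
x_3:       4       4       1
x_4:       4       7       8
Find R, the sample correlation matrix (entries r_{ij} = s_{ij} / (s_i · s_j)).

Step 1 — column means:
  mean(X_1) = (5 + 6 + 4 + 4) / 4 = 19/4 = 4.75
  mean(X_2) = (8 + 1 + 4 + 7) / 4 = 20/4 = 5
  mean(X_3) = (1 + 7 + 1 + 8) / 4 = 17/4 = 4.25

Step 2 — sample variances and covariances s[i,j] = (1/(n-1)) · Σ_k (x_{k,i} - mean_i) · (x_{k,j} - mean_j), with n-1 = 3:
  s[X_1,X_1] = ((0.25)·(0.25) + (1.25)·(1.25) + (-0.75)·(-0.75) + (-0.75)·(-0.75)) / 3 = 2.75/3 = 0.9167
  s[X_1,X_2] = ((0.25)·(3) + (1.25)·(-4) + (-0.75)·(-1) + (-0.75)·(2)) / 3 = -5/3 = -1.6667
  s[X_1,X_3] = ((0.25)·(-3.25) + (1.25)·(2.75) + (-0.75)·(-3.25) + (-0.75)·(3.75)) / 3 = 2.25/3 = 0.75
  s[X_2,X_2] = ((3)·(3) + (-4)·(-4) + (-1)·(-1) + (2)·(2)) / 3 = 30/3 = 10
  s[X_2,X_3] = ((3)·(-3.25) + (-4)·(2.75) + (-1)·(-3.25) + (2)·(3.75)) / 3 = -10/3 = -3.3333
  s[X_3,X_3] = ((-3.25)·(-3.25) + (2.75)·(2.75) + (-3.25)·(-3.25) + (3.75)·(3.75)) / 3 = 42.75/3 = 14.25
  Sample standard deviations s_i = √(s[i,i]):
  s(X_1) = √(0.9167) = 0.9574
  s(X_2) = √(10) = 3.1623
  s(X_3) = √(14.25) = 3.7749

Step 3 — r_{ij} = s_{ij} / (s_i · s_j):
  r[X_1,X_1] = 1 (diagonal).
  r[X_1,X_2] = -1.6667 / (0.9574 · 3.1623) = -1.6667 / 3.0277 = -0.5505
  r[X_1,X_3] = 0.75 / (0.9574 · 3.7749) = 0.75 / 3.6142 = 0.2075
  r[X_2,X_2] = 1 (diagonal).
  r[X_2,X_3] = -3.3333 / (3.1623 · 3.7749) = -3.3333 / 11.9373 = -0.2792
  r[X_3,X_3] = 1 (diagonal).

R is symmetric with unit diagonal. Assembling:

R = [[1, -0.5505, 0.2075],
 [-0.5505, 1, -0.2792],
 [0.2075, -0.2792, 1]]


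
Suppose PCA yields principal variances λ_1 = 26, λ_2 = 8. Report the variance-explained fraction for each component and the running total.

Step 1 — total variance = trace(Sigma) = Σ λ_i = 26 + 8 = 34.

Step 2 — fraction explained by component i = λ_i / Σ λ:
  PC1: 26/34 = 0.7647
  PC2: 8/34 = 0.2353

Step 3 — cumulative fraction after k components = (λ_1 + ... + λ_k) / Σ λ:
  k = 1: 26/34 = 0.7647
  k = 2: (26 + 8)/34 = 34/34 = 1

Summary (fraction, with percent):

explained: PC1 0.7647 (76.47%), PC2 0.2353 (23.53%);  cumulative: 0.7647, 1


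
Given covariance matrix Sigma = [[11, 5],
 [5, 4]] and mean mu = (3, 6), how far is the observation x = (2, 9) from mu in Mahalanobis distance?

Step 1 — centre the observation: (x - mu) = (-1, 3).

Step 2 — invert Sigma. det(Sigma) = 11·4 - (5)² = 19.
  Sigma^{-1} = (1/det) · [[d, -b], [-b, a]] = [[0.2105, -0.2632],
 [-0.2632, 0.5789]].

Step 3 — form the quadratic (x - mu)^T · Sigma^{-1} · (x - mu):
  Sigma^{-1} · (x - mu) = (-1, 2).
  (x - mu)^T · [Sigma^{-1} · (x - mu)] = (-1)·(-1) + (3)·(2) = 7.

Step 4 — take square root: d = √(7) ≈ 2.6458.

d(x, mu) = √(7) ≈ 2.6458


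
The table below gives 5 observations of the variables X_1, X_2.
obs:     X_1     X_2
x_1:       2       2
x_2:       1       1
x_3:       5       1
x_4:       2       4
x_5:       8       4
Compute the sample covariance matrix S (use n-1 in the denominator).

Step 1 — column means:
  mean(X_1) = (2 + 1 + 5 + 2 + 8) / 5 = 18/5 = 3.6
  mean(X_2) = (2 + 1 + 1 + 4 + 4) / 5 = 12/5 = 2.4

Step 2 — sample covariance S[i,j] = (1/(n-1)) · Σ_k (x_{k,i} - mean_i) · (x_{k,j} - mean_j), with n-1 = 4.
  S[X_1,X_1] = ((-1.6)·(-1.6) + (-2.6)·(-2.6) + (1.4)·(1.4) + (-1.6)·(-1.6) + (4.4)·(4.4)) / 4 = 33.2/4 = 8.3
  S[X_1,X_2] = ((-1.6)·(-0.4) + (-2.6)·(-1.4) + (1.4)·(-1.4) + (-1.6)·(1.6) + (4.4)·(1.6)) / 4 = 6.8/4 = 1.7
  S[X_2,X_2] = ((-0.4)·(-0.4) + (-1.4)·(-1.4) + (-1.4)·(-1.4) + (1.6)·(1.6) + (1.6)·(1.6)) / 4 = 9.2/4 = 2.3

S is symmetric (S[j,i] = S[i,j]). Assembling:

S = [[8.3, 1.7],
 [1.7, 2.3]]


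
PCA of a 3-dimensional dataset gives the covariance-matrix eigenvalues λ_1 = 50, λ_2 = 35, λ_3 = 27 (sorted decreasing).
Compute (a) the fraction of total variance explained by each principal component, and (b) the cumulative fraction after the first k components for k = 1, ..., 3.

Step 1 — total variance = trace(Sigma) = Σ λ_i = 50 + 35 + 27 = 112.

Step 2 — fraction explained by component i = λ_i / Σ λ:
  PC1: 50/112 = 0.4464
  PC2: 35/112 = 0.3125
  PC3: 27/112 = 0.2411

Step 3 — cumulative fraction after k components = (λ_1 + ... + λ_k) / Σ λ:
  k = 1: 50/112 = 0.4464
  k = 2: (50 + 35)/112 = 85/112 = 0.7589
  k = 3: (50 + 35 + 27)/112 = 112/112 = 1

Summary (fraction, with percent):

explained: PC1 0.4464 (44.64%), PC2 0.3125 (31.25%), PC3 0.2411 (24.11%);  cumulative: 0.4464, 0.7589, 1


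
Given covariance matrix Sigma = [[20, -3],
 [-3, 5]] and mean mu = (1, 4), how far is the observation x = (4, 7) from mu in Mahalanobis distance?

Step 1 — centre the observation: (x - mu) = (3, 3).

Step 2 — invert Sigma. det(Sigma) = 20·5 - (-3)² = 91.
  Sigma^{-1} = (1/det) · [[d, -b], [-b, a]] = [[0.0549, 0.033],
 [0.033, 0.2198]].

Step 3 — form the quadratic (x - mu)^T · Sigma^{-1} · (x - mu):
  Sigma^{-1} · (x - mu) = (0.2637, 0.7582).
  (x - mu)^T · [Sigma^{-1} · (x - mu)] = (3)·(0.2637) + (3)·(0.7582) = 3.0659.

Step 4 — take square root: d = √(3.0659) ≈ 1.751.

d(x, mu) = √(3.0659) ≈ 1.751


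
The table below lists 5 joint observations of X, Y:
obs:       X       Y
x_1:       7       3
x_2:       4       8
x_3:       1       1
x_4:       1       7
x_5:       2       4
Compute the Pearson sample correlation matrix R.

Step 1 — column means:
  mean(X) = (7 + 4 + 1 + 1 + 2) / 5 = 15/5 = 3
  mean(Y) = (3 + 8 + 1 + 7 + 4) / 5 = 23/5 = 4.6

Step 2 — sample variances and covariances s[i,j] = (1/(n-1)) · Σ_k (x_{k,i} - mean_i) · (x_{k,j} - mean_j), with n-1 = 4:
  s[X,X] = ((4)·(4) + (1)·(1) + (-2)·(-2) + (-2)·(-2) + (-1)·(-1)) / 4 = 26/4 = 6.5
  s[X,Y] = ((4)·(-1.6) + (1)·(3.4) + (-2)·(-3.6) + (-2)·(2.4) + (-1)·(-0.6)) / 4 = 0/4 = 0
  s[Y,Y] = ((-1.6)·(-1.6) + (3.4)·(3.4) + (-3.6)·(-3.6) + (2.4)·(2.4) + (-0.6)·(-0.6)) / 4 = 33.2/4 = 8.3
  Sample standard deviations s_i = √(s[i,i]):
  s(X) = √(6.5) = 2.5495
  s(Y) = √(8.3) = 2.881

Step 3 — r_{ij} = s_{ij} / (s_i · s_j):
  r[X,X] = 1 (diagonal).
  r[X,Y] = 0 / (2.5495 · 2.881) = 0 / 7.3451 = 0
  r[Y,Y] = 1 (diagonal).

R is symmetric with unit diagonal. Assembling:

R = [[1, 0],
 [0, 1]]


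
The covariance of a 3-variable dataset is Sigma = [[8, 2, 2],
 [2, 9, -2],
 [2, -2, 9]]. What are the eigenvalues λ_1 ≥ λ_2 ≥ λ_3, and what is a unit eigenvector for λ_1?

Step 1 — characteristic polynomial p(λ) = det(λI - Sigma) = λ³ - tr·λ² + c_1·λ - det, where tr = trace, c_1 = sum of the principal 2×2 minors, det = det(Sigma):
  tr = 8 + 9 + 9 = 26,
  c_1 = (8·9 - (2)²) + (8·9 - (2)²) + (9·9 - (-2)²) = 68 + 68 + 77 = 213,
  det = 8·(9·9 - (-2)²) - (2)·((2)·9 - (-2)·(2)) + (2)·((2)·(-2) - 9·(2)) = 8·(77) - (2)·(22) + (2)·(-22) = 528.
  So p(λ) = λ³ - 26λ² + 213λ - 528.
Step 2 — look for an integer root (rational root theorem: any rational root is an integer divisor of 528). Testing λ = 11:
  p(11) = 1331 - 3146 + 2343 - 528 = 0  ✓
  Dividing out (λ - 11): p(λ) = (λ - 11)(λ² - 15λ + 48).
Step 3 — remaining eigenvalues from the quadratic λ² - 15λ + 48 = 0:
  Δ = 15² - 4·48 = 225 - 192 = 33,  λ = (15 ± √33)/2 = (15 ± 5.7446)/2 ≈ 10.3723 or 4.6277.
  Sorted: λ_1 = 11,  λ_2 = 10.3723,  λ_3 = 4.6277  (check: sum = 26 = tr ✓).

Step 4 — unit eigenvector for λ_1 = 11: v spans the null space of (Sigma - λ_1 I), whose rows are
  r_1 = (-3, 2, 2),  r_2 = (2, -2, -2),  r_3 = (2, -2, -2).
  v is orthogonal to every row, so take v ∝ r_1 × r_2 = ((2)·(-2) - (2)·(-2), (2)·(2) - (-3)·(-2), (-3)·(-2) - (2)·(2)) = (0, -2, 2).
  Rescale (divide by 2; multiply by -1 so the first nonzero entry is positive): u = (0, 1, -1).
  ||u|| = √((0)² + (1)² + (-1)²) = √(2) ≈ 1.4142,  v_1 = u/||u|| ≈ (0, 0.7071, -0.7071) (||v_1|| = 1).

λ_1 = 11,  λ_2 = 10.3723,  λ_3 = 4.6277;  v_1 ≈ (0, 0.7071, -0.7071)


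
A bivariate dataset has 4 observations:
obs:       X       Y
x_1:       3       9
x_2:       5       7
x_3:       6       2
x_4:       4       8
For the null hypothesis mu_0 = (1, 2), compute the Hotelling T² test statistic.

Step 1 — sample mean vector:
  mean(X) = (3 + 5 + 6 + 4) / 4 = 18/4 = 4.5
  mean(Y) = (9 + 7 + 2 + 8) / 4 = 26/4 = 6.5
  x̄ = (4.5, 6.5),  deviation x̄ - mu_0 = (4.5, 6.5) - (1, 2) = (3.5, 4.5).

Step 2 — sample covariance matrix, S[i,j] = (1/(n-1)) · Σ_k (x_{k,i} - mean_i) · (x_{k,j} - mean_j), divisor n-1 = 3:
  S[X,X] = ((-1.5)·(-1.5) + (0.5)·(0.5) + (1.5)·(1.5) + (-0.5)·(-0.5)) / 3 = 5/3 = 1.6667
  S[X,Y] = ((-1.5)·(2.5) + (0.5)·(0.5) + (1.5)·(-4.5) + (-0.5)·(1.5)) / 3 = -11/3 = -3.6667
  S[Y,Y] = ((2.5)·(2.5) + (0.5)·(0.5) + (-4.5)·(-4.5) + (1.5)·(1.5)) / 3 = 29/3 = 9.6667
  S = [[1.6667, -3.6667],
 [-3.6667, 9.6667]].

Step 3 — invert S. det(S) = 1.6667·9.6667 - (-3.6667)² = 2.6667.
  S^{-1} = (1/det) · [[d, -b], [-b, a]] = [[3.625, 1.375],
 [1.375, 0.625]].

Step 4 — quadratic form (x̄ - mu_0)^T · S^{-1} · (x̄ - mu_0):
  S^{-1} · (x̄ - mu_0) = (18.875, 7.625),
  (x̄ - mu_0)^T · [...] = (3.5)·(18.875) + (4.5)·(7.625) = 100.375.

Step 5 — scale by n: T² = 4 · 100.375 = 401.5.

T² ≈ 401.5


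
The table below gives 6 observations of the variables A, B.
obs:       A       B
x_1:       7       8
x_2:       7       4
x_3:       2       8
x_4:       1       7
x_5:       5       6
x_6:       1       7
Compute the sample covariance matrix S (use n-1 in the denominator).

Step 1 — column means:
  mean(A) = (7 + 7 + 2 + 1 + 5 + 1) / 6 = 23/6 = 3.8333
  mean(B) = (8 + 4 + 8 + 7 + 6 + 7) / 6 = 40/6 = 6.6667

Step 2 — sample covariance S[i,j] = (1/(n-1)) · Σ_k (x_{k,i} - mean_i) · (x_{k,j} - mean_j), with n-1 = 5.
  S[A,A] = ((3.1667)·(3.1667) + (3.1667)·(3.1667) + (-1.8333)·(-1.8333) + (-2.8333)·(-2.8333) + (1.1667)·(1.1667) + (-2.8333)·(-2.8333)) / 5 = 40.8333/5 = 8.1667
  S[A,B] = ((3.1667)·(1.3333) + (3.1667)·(-2.6667) + (-1.8333)·(1.3333) + (-2.8333)·(0.3333) + (1.1667)·(-0.6667) + (-2.8333)·(0.3333)) / 5 = -9.3333/5 = -1.8667
  S[B,B] = ((1.3333)·(1.3333) + (-2.6667)·(-2.6667) + (1.3333)·(1.3333) + (0.3333)·(0.3333) + (-0.6667)·(-0.6667) + (0.3333)·(0.3333)) / 5 = 11.3333/5 = 2.2667

S is symmetric (S[j,i] = S[i,j]). Assembling:

S = [[8.1667, -1.8667],
 [-1.8667, 2.2667]]


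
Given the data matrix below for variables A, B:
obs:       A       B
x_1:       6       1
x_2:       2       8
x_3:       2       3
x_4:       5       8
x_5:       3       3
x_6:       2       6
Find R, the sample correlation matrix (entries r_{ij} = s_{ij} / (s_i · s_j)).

Step 1 — column means:
  mean(A) = (6 + 2 + 2 + 5 + 3 + 2) / 6 = 20/6 = 3.3333
  mean(B) = (1 + 8 + 3 + 8 + 3 + 6) / 6 = 29/6 = 4.8333

Step 2 — sample variances and covariances s[i,j] = (1/(n-1)) · Σ_k (x_{k,i} - mean_i) · (x_{k,j} - mean_j), with n-1 = 5:
  s[A,A] = ((2.6667)·(2.6667) + (-1.3333)·(-1.3333) + (-1.3333)·(-1.3333) + (1.6667)·(1.6667) + (-0.3333)·(-0.3333) + (-1.3333)·(-1.3333)) / 5 = 15.3333/5 = 3.0667
  s[A,B] = ((2.6667)·(-3.8333) + (-1.3333)·(3.1667) + (-1.3333)·(-1.8333) + (1.6667)·(3.1667) + (-0.3333)·(-1.8333) + (-1.3333)·(1.1667)) / 5 = -7.6667/5 = -1.5333
  s[B,B] = ((-3.8333)·(-3.8333) + (3.1667)·(3.1667) + (-1.8333)·(-1.8333) + (3.1667)·(3.1667) + (-1.8333)·(-1.8333) + (1.1667)·(1.1667)) / 5 = 42.8333/5 = 8.5667
  Sample standard deviations s_i = √(s[i,i]):
  s(A) = √(3.0667) = 1.7512
  s(B) = √(8.5667) = 2.9269

Step 3 — r_{ij} = s_{ij} / (s_i · s_j):
  r[A,A] = 1 (diagonal).
  r[A,B] = -1.5333 / (1.7512 · 2.9269) = -1.5333 / 5.1255 = -0.2992
  r[B,B] = 1 (diagonal).

R is symmetric with unit diagonal. Assembling:

R = [[1, -0.2992],
 [-0.2992, 1]]


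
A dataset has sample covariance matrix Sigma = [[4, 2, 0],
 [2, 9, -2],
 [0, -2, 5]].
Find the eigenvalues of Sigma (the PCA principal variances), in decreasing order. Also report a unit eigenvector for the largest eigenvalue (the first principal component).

Step 1 — characteristic polynomial p(λ) = det(λI - Sigma) = λ³ - tr·λ² + c_1·λ - det, where tr = trace, c_1 = sum of the principal 2×2 minors, det = det(Sigma):
  tr = 4 + 9 + 5 = 18,
  c_1 = (4·9 - (2)²) + (4·5 - (0)²) + (9·5 - (-2)²) = 32 + 20 + 41 = 93,
  det = 4·(9·5 - (-2)²) - (2)·((2)·5 - (-2)·(0)) + (0)·((2)·(-2) - 9·(0)) = 4·(41) - (2)·(10) + (0)·(-4) = 144.
  So p(λ) = λ³ - 18λ² + 93λ - 144.
Step 2 — look for an integer root (rational root theorem: any rational root is an integer divisor of 144). Testing λ = 3:
  p(3) = 27 - 162 + 279 - 144 = 0  ✓
  Dividing out (λ - 3): p(λ) = (λ - 3)(λ² - 15λ + 48).
Step 3 — remaining eigenvalues from the quadratic λ² - 15λ + 48 = 0:
  Δ = 15² - 4·48 = 225 - 192 = 33,  λ = (15 ± √33)/2 = (15 ± 5.7446)/2 ≈ 10.3723 or 4.6277.
  Sorted: λ_1 = 10.3723,  λ_2 = 4.6277,  λ_3 = 3  (check: sum = 18 = tr ✓).

Step 4 — unit eigenvector for λ_1 ≈ 10.3723: v spans the null space of (Sigma - λ_1 I), whose rows are
  r_1 = (-6.3723, 2, 0),  r_2 = (2, -1.3723, -2),  r_3 = (0, -2, -5.3723).
  v is orthogonal to every row, so take v ∝ r_1 × r_2 = ((2)·(-2) - (0)·(-1.3723), (0)·(2) - (-6.3723)·(-2), (-6.3723)·(-1.3723) - (2)·(2)) ≈ (-4, -12.7446, 4.7446).
  Rescale (multiply by -1 so the first nonzero entry is positive): u = (4, 12.7446, -4.7446).
  ||u|| = √((4)² + (12.7446)² + (-4.7446)²) = √(200.9348) ≈ 14.1751,  v_1 = u/||u|| ≈ (0.2822, 0.8991, -0.3347) (||v_1|| = 1).

λ_1 = 10.3723,  λ_2 = 4.6277,  λ_3 = 3;  v_1 ≈ (0.2822, 0.8991, -0.3347)


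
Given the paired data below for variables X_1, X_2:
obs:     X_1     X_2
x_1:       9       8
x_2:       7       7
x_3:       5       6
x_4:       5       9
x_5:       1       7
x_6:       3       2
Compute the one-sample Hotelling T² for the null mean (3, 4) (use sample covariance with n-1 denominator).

Step 1 — sample mean vector:
  mean(X_1) = (9 + 7 + 5 + 5 + 1 + 3) / 6 = 30/6 = 5
  mean(X_2) = (8 + 7 + 6 + 9 + 7 + 2) / 6 = 39/6 = 6.5
  x̄ = (5, 6.5),  deviation x̄ - mu_0 = (5, 6.5) - (3, 4) = (2, 2.5).

Step 2 — sample covariance matrix, S[i,j] = (1/(n-1)) · Σ_k (x_{k,i} - mean_i) · (x_{k,j} - mean_j), divisor n-1 = 5:
  S[X_1,X_1] = ((4)·(4) + (2)·(2) + (0)·(0) + (0)·(0) + (-4)·(-4) + (-2)·(-2)) / 5 = 40/5 = 8
  S[X_1,X_2] = ((4)·(1.5) + (2)·(0.5) + (0)·(-0.5) + (0)·(2.5) + (-4)·(0.5) + (-2)·(-4.5)) / 5 = 14/5 = 2.8
  S[X_2,X_2] = ((1.5)·(1.5) + (0.5)·(0.5) + (-0.5)·(-0.5) + (2.5)·(2.5) + (0.5)·(0.5) + (-4.5)·(-4.5)) / 5 = 29.5/5 = 5.9
  S = [[8, 2.8],
 [2.8, 5.9]].

Step 3 — invert S. det(S) = 8·5.9 - (2.8)² = 39.36.
  S^{-1} = (1/det) · [[d, -b], [-b, a]] = [[0.1499, -0.0711],
 [-0.0711, 0.2033]].

Step 4 — quadratic form (x̄ - mu_0)^T · S^{-1} · (x̄ - mu_0):
  S^{-1} · (x̄ - mu_0) = (0.122, 0.3659),
  (x̄ - mu_0)^T · [...] = (2)·(0.122) + (2.5)·(0.3659) = 1.1585.

Step 5 — scale by n: T² = 6 · 1.1585 = 6.9512.

T² ≈ 6.9512


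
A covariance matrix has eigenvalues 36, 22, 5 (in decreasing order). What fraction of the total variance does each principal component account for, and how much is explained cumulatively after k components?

Step 1 — total variance = trace(Sigma) = Σ λ_i = 36 + 22 + 5 = 63.

Step 2 — fraction explained by component i = λ_i / Σ λ:
  PC1: 36/63 = 0.5714
  PC2: 22/63 = 0.3492
  PC3: 5/63 = 0.0794

Step 3 — cumulative fraction after k components = (λ_1 + ... + λ_k) / Σ λ:
  k = 1: 36/63 = 0.5714
  k = 2: (36 + 22)/63 = 58/63 = 0.9206
  k = 3: (36 + 22 + 5)/63 = 63/63 = 1

Summary (fraction, with percent):

explained: PC1 0.5714 (57.14%), PC2 0.3492 (34.92%), PC3 0.0794 (7.94%);  cumulative: 0.5714, 0.9206, 1


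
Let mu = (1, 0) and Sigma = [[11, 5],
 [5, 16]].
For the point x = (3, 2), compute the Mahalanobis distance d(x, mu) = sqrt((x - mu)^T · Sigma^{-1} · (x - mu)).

Step 1 — centre the observation: (x - mu) = (2, 2).

Step 2 — invert Sigma. det(Sigma) = 11·16 - (5)² = 151.
  Sigma^{-1} = (1/det) · [[d, -b], [-b, a]] = [[0.106, -0.0331],
 [-0.0331, 0.0728]].

Step 3 — form the quadratic (x - mu)^T · Sigma^{-1} · (x - mu):
  Sigma^{-1} · (x - mu) = (0.1457, 0.0795).
  (x - mu)^T · [Sigma^{-1} · (x - mu)] = (2)·(0.1457) + (2)·(0.0795) = 0.4503.

Step 4 — take square root: d = √(0.4503) ≈ 0.6711.

d(x, mu) = √(0.4503) ≈ 0.6711


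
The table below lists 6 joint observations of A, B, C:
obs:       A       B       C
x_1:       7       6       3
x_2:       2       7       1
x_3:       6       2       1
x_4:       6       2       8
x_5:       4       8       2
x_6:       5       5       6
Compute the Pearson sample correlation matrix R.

Step 1 — column means:
  mean(A) = (7 + 2 + 6 + 6 + 4 + 5) / 6 = 30/6 = 5
  mean(B) = (6 + 7 + 2 + 2 + 8 + 5) / 6 = 30/6 = 5
  mean(C) = (3 + 1 + 1 + 8 + 2 + 6) / 6 = 21/6 = 3.5

Step 2 — sample variances and covariances s[i,j] = (1/(n-1)) · Σ_k (x_{k,i} - mean_i) · (x_{k,j} - mean_j), with n-1 = 5:
  s[A,A] = ((2)·(2) + (-3)·(-3) + (1)·(1) + (1)·(1) + (-1)·(-1) + (0)·(0)) / 5 = 16/5 = 3.2
  s[A,B] = ((2)·(1) + (-3)·(2) + (1)·(-3) + (1)·(-3) + (-1)·(3) + (0)·(0)) / 5 = -13/5 = -2.6
  s[A,C] = ((2)·(-0.5) + (-3)·(-2.5) + (1)·(-2.5) + (1)·(4.5) + (-1)·(-1.5) + (0)·(2.5)) / 5 = 10/5 = 2
  s[B,B] = ((1)·(1) + (2)·(2) + (-3)·(-3) + (-3)·(-3) + (3)·(3) + (0)·(0)) / 5 = 32/5 = 6.4
  s[B,C] = ((1)·(-0.5) + (2)·(-2.5) + (-3)·(-2.5) + (-3)·(4.5) + (3)·(-1.5) + (0)·(2.5)) / 5 = -16/5 = -3.2
  s[C,C] = ((-0.5)·(-0.5) + (-2.5)·(-2.5) + (-2.5)·(-2.5) + (4.5)·(4.5) + (-1.5)·(-1.5) + (2.5)·(2.5)) / 5 = 41.5/5 = 8.3
  Sample standard deviations s_i = √(s[i,i]):
  s(A) = √(3.2) = 1.7889
  s(B) = √(6.4) = 2.5298
  s(C) = √(8.3) = 2.881

Step 3 — r_{ij} = s_{ij} / (s_i · s_j):
  r[A,A] = 1 (diagonal).
  r[A,B] = -2.6 / (1.7889 · 2.5298) = -2.6 / 4.5255 = -0.5745
  r[A,C] = 2 / (1.7889 · 2.881) = 2 / 5.1536 = 0.3881
  r[B,B] = 1 (diagonal).
  r[B,C] = -3.2 / (2.5298 · 2.881) = -3.2 / 7.2883 = -0.4391
  r[C,C] = 1 (diagonal).

R is symmetric with unit diagonal. Assembling:

R = [[1, -0.5745, 0.3881],
 [-0.5745, 1, -0.4391],
 [0.3881, -0.4391, 1]]


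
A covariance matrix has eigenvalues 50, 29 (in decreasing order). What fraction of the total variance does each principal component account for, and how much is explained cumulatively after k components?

Step 1 — total variance = trace(Sigma) = Σ λ_i = 50 + 29 = 79.

Step 2 — fraction explained by component i = λ_i / Σ λ:
  PC1: 50/79 = 0.6329
  PC2: 29/79 = 0.3671

Step 3 — cumulative fraction after k components = (λ_1 + ... + λ_k) / Σ λ:
  k = 1: 50/79 = 0.6329
  k = 2: (50 + 29)/79 = 79/79 = 1

Summary (fraction, with percent):

explained: PC1 0.6329 (63.29%), PC2 0.3671 (36.71%);  cumulative: 0.6329, 1


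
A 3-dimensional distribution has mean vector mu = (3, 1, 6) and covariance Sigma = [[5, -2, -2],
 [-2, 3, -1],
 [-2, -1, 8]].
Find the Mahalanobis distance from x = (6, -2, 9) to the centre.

Step 1 — centre the observation: (x - mu) = (3, -3, 3).

Step 2 — invert Sigma (cofactor / det for 3×3, or solve directly):
  Sigma^{-1} = [[0.3651, 0.2857, 0.127],
 [0.2857, 0.5714, 0.1429],
 [0.127, 0.1429, 0.1746]].

Step 3 — form the quadratic (x - mu)^T · Sigma^{-1} · (x - mu):
  Sigma^{-1} · (x - mu) = (0.619, -0.4286, 0.4762).
  (x - mu)^T · [Sigma^{-1} · (x - mu)] = (3)·(0.619) + (-3)·(-0.4286) + (3)·(0.4762) = 4.5714.

Step 4 — take square root: d = √(4.5714) ≈ 2.1381.

d(x, mu) = √(4.5714) ≈ 2.1381


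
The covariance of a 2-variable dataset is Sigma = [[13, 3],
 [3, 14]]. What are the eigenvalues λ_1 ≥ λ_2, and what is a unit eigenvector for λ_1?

Step 1 — characteristic polynomial of 2×2 Sigma:
  det(Sigma - λI) = λ² - trace · λ + det = 0.
  trace = 13 + 14 = 27, det = 13·14 - (3)² = 173.
Step 2 — discriminant:
  Δ = trace² - 4·det = 729 - 692 = 37.
Step 3 — eigenvalues:
  λ = (trace ± √Δ)/2 = (27 ± 6.0828)/2,
  λ_1 = 16.5414,  λ_2 = 10.4586.

Step 4 — unit eigenvector for λ_1: solve (Sigma - λ_1 I)v = 0. First row:
  (13 - 16.5414)·v_x + (3)·v_y = 0, i.e. (-3.5414)·v_x + (3)·v_y = 0,
  so v ∝ (b, λ_1 - a) = (3, 3.5414) = u.
  ||u|| = √((3)² + (3.5414)²) = √(21.5414) ≈ 4.6413,
  v_1 = u/||u|| ≈ (0.6464, 0.763) (||v_1|| = 1).

λ_1 = 16.5414,  λ_2 = 10.4586;  v_1 ≈ (0.6464, 0.763)


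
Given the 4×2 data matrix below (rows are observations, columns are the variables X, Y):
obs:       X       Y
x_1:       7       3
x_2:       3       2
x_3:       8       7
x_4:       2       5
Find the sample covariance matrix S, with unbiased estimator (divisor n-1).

Step 1 — column means:
  mean(X) = (7 + 3 + 8 + 2) / 4 = 20/4 = 5
  mean(Y) = (3 + 2 + 7 + 5) / 4 = 17/4 = 4.25

Step 2 — sample covariance S[i,j] = (1/(n-1)) · Σ_k (x_{k,i} - mean_i) · (x_{k,j} - mean_j), with n-1 = 3.
  S[X,X] = ((2)·(2) + (-2)·(-2) + (3)·(3) + (-3)·(-3)) / 3 = 26/3 = 8.6667
  S[X,Y] = ((2)·(-1.25) + (-2)·(-2.25) + (3)·(2.75) + (-3)·(0.75)) / 3 = 8/3 = 2.6667
  S[Y,Y] = ((-1.25)·(-1.25) + (-2.25)·(-2.25) + (2.75)·(2.75) + (0.75)·(0.75)) / 3 = 14.75/3 = 4.9167

S is symmetric (S[j,i] = S[i,j]). Assembling:

S = [[8.6667, 2.6667],
 [2.6667, 4.9167]]


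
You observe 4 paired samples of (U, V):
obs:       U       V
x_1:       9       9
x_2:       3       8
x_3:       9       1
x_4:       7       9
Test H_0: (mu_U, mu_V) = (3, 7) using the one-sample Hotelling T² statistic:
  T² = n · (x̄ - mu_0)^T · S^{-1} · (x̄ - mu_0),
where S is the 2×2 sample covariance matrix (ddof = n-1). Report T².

Step 1 — sample mean vector:
  mean(U) = (9 + 3 + 9 + 7) / 4 = 28/4 = 7
  mean(V) = (9 + 8 + 1 + 9) / 4 = 27/4 = 6.75
  x̄ = (7, 6.75),  deviation x̄ - mu_0 = (7, 6.75) - (3, 7) = (4, -0.25).

Step 2 — sample covariance matrix, S[i,j] = (1/(n-1)) · Σ_k (x_{k,i} - mean_i) · (x_{k,j} - mean_j), divisor n-1 = 3:
  S[U,U] = ((2)·(2) + (-4)·(-4) + (2)·(2) + (0)·(0)) / 3 = 24/3 = 8
  S[U,V] = ((2)·(2.25) + (-4)·(1.25) + (2)·(-5.75) + (0)·(2.25)) / 3 = -12/3 = -4
  S[V,V] = ((2.25)·(2.25) + (1.25)·(1.25) + (-5.75)·(-5.75) + (2.25)·(2.25)) / 3 = 44.75/3 = 14.9167
  S = [[8, -4],
 [-4, 14.9167]].

Step 3 — invert S. det(S) = 8·14.9167 - (-4)² = 103.3333.
  S^{-1} = (1/det) · [[d, -b], [-b, a]] = [[0.1444, 0.0387],
 [0.0387, 0.0774]].

Step 4 — quadratic form (x̄ - mu_0)^T · S^{-1} · (x̄ - mu_0):
  S^{-1} · (x̄ - mu_0) = (0.5677, 0.1355),
  (x̄ - mu_0)^T · [...] = (4)·(0.5677) + (-0.25)·(0.1355) = 2.2371.

Step 5 — scale by n: T² = 4 · 2.2371 = 8.9484.

T² ≈ 8.9484


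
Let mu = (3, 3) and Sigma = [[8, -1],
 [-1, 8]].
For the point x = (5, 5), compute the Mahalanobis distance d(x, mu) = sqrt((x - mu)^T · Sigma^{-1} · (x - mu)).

Step 1 — centre the observation: (x - mu) = (2, 2).

Step 2 — invert Sigma. det(Sigma) = 8·8 - (-1)² = 63.
  Sigma^{-1} = (1/det) · [[d, -b], [-b, a]] = [[0.127, 0.0159],
 [0.0159, 0.127]].

Step 3 — form the quadratic (x - mu)^T · Sigma^{-1} · (x - mu):
  Sigma^{-1} · (x - mu) = (0.2857, 0.2857).
  (x - mu)^T · [Sigma^{-1} · (x - mu)] = (2)·(0.2857) + (2)·(0.2857) = 1.1429.

Step 4 — take square root: d = √(1.1429) ≈ 1.069.

d(x, mu) = √(1.1429) ≈ 1.069


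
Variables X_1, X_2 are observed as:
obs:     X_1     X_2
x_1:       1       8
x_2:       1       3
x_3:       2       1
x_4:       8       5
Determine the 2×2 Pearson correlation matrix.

Step 1 — column means:
  mean(X_1) = (1 + 1 + 2 + 8) / 4 = 12/4 = 3
  mean(X_2) = (8 + 3 + 1 + 5) / 4 = 17/4 = 4.25

Step 2 — sample variances and covariances s[i,j] = (1/(n-1)) · Σ_k (x_{k,i} - mean_i) · (x_{k,j} - mean_j), with n-1 = 3:
  s[X_1,X_1] = ((-2)·(-2) + (-2)·(-2) + (-1)·(-1) + (5)·(5)) / 3 = 34/3 = 11.3333
  s[X_1,X_2] = ((-2)·(3.75) + (-2)·(-1.25) + (-1)·(-3.25) + (5)·(0.75)) / 3 = 2/3 = 0.6667
  s[X_2,X_2] = ((3.75)·(3.75) + (-1.25)·(-1.25) + (-3.25)·(-3.25) + (0.75)·(0.75)) / 3 = 26.75/3 = 8.9167
  Sample standard deviations s_i = √(s[i,i]):
  s(X_1) = √(11.3333) = 3.3665
  s(X_2) = √(8.9167) = 2.9861

Step 3 — r_{ij} = s_{ij} / (s_i · s_j):
  r[X_1,X_1] = 1 (diagonal).
  r[X_1,X_2] = 0.6667 / (3.3665 · 2.9861) = 0.6667 / 10.0526 = 0.0663
  r[X_2,X_2] = 1 (diagonal).

R is symmetric with unit diagonal. Assembling:

R = [[1, 0.0663],
 [0.0663, 1]]


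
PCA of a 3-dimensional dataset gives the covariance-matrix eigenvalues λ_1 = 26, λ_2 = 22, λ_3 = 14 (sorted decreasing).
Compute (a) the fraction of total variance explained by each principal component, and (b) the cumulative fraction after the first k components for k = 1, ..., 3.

Step 1 — total variance = trace(Sigma) = Σ λ_i = 26 + 22 + 14 = 62.

Step 2 — fraction explained by component i = λ_i / Σ λ:
  PC1: 26/62 = 0.4194
  PC2: 22/62 = 0.3548
  PC3: 14/62 = 0.2258

Step 3 — cumulative fraction after k components = (λ_1 + ... + λ_k) / Σ λ:
  k = 1: 26/62 = 0.4194
  k = 2: (26 + 22)/62 = 48/62 = 0.7742
  k = 3: (26 + 22 + 14)/62 = 62/62 = 1

Summary (fraction, with percent):

explained: PC1 0.4194 (41.94%), PC2 0.3548 (35.48%), PC3 0.2258 (22.58%);  cumulative: 0.4194, 0.7742, 1


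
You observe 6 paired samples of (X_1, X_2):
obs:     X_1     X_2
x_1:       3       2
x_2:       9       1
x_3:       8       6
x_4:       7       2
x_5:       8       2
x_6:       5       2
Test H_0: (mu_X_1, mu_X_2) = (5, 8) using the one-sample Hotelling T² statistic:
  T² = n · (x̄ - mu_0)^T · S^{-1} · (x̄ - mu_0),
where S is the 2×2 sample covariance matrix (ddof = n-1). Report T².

Step 1 — sample mean vector:
  mean(X_1) = (3 + 9 + 8 + 7 + 8 + 5) / 6 = 40/6 = 6.6667
  mean(X_2) = (2 + 1 + 6 + 2 + 2 + 2) / 6 = 15/6 = 2.5
  x̄ = (6.6667, 2.5),  deviation x̄ - mu_0 = (6.6667, 2.5) - (5, 8) = (1.6667, -5.5).

Step 2 — sample covariance matrix, S[i,j] = (1/(n-1)) · Σ_k (x_{k,i} - mean_i) · (x_{k,j} - mean_j), divisor n-1 = 5:
  S[X_1,X_1] = ((-3.6667)·(-3.6667) + (2.3333)·(2.3333) + (1.3333)·(1.3333) + (0.3333)·(0.3333) + (1.3333)·(1.3333) + (-1.6667)·(-1.6667)) / 5 = 25.3333/5 = 5.0667
  S[X_1,X_2] = ((-3.6667)·(-0.5) + (2.3333)·(-1.5) + (1.3333)·(3.5) + (0.3333)·(-0.5) + (1.3333)·(-0.5) + (-1.6667)·(-0.5)) / 5 = 3/5 = 0.6
  S[X_2,X_2] = ((-0.5)·(-0.5) + (-1.5)·(-1.5) + (3.5)·(3.5) + (-0.5)·(-0.5) + (-0.5)·(-0.5) + (-0.5)·(-0.5)) / 5 = 15.5/5 = 3.1
  S = [[5.0667, 0.6],
 [0.6, 3.1]].

Step 3 — invert S. det(S) = 5.0667·3.1 - (0.6)² = 15.3467.
  S^{-1} = (1/det) · [[d, -b], [-b, a]] = [[0.202, -0.0391],
 [-0.0391, 0.3301]].

Step 4 — quadratic form (x̄ - mu_0)^T · S^{-1} · (x̄ - mu_0):
  S^{-1} · (x̄ - mu_0) = (0.5517, -1.881),
  (x̄ - mu_0)^T · [...] = (1.6667)·(0.5517) + (-5.5)·(-1.881) = 11.2648.

Step 5 — scale by n: T² = 6 · 11.2648 = 67.5891.

T² ≈ 67.5891


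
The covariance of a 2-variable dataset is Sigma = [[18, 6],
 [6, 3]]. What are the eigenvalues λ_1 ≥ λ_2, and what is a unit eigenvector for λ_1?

Step 1 — characteristic polynomial of 2×2 Sigma:
  det(Sigma - λI) = λ² - trace · λ + det = 0.
  trace = 18 + 3 = 21, det = 18·3 - (6)² = 18.
Step 2 — discriminant:
  Δ = trace² - 4·det = 441 - 72 = 369.
Step 3 — eigenvalues:
  λ = (trace ± √Δ)/2 = (21 ± 19.2094)/2,
  λ_1 = 20.1047,  λ_2 = 0.8953.

Step 4 — unit eigenvector for λ_1: solve (Sigma - λ_1 I)v = 0. First row:
  (18 - 20.1047)·v_x + (6)·v_y = 0, i.e. (-2.1047)·v_x + (6)·v_y = 0,
  so v ∝ (b, λ_1 - a) = (6, 2.1047) = u.
  ||u|| = √((6)² + (2.1047)²) = √(40.4297) ≈ 6.3584,
  v_1 = u/||u|| ≈ (0.9436, 0.331) (||v_1|| = 1).

λ_1 = 20.1047,  λ_2 = 0.8953;  v_1 ≈ (0.9436, 0.331)


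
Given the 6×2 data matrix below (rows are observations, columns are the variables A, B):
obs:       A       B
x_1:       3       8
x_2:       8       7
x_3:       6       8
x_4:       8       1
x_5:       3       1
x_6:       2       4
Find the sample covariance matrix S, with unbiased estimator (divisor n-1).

Step 1 — column means:
  mean(A) = (3 + 8 + 6 + 8 + 3 + 2) / 6 = 30/6 = 5
  mean(B) = (8 + 7 + 8 + 1 + 1 + 4) / 6 = 29/6 = 4.8333

Step 2 — sample covariance S[i,j] = (1/(n-1)) · Σ_k (x_{k,i} - mean_i) · (x_{k,j} - mean_j), with n-1 = 5.
  S[A,A] = ((-2)·(-2) + (3)·(3) + (1)·(1) + (3)·(3) + (-2)·(-2) + (-3)·(-3)) / 5 = 36/5 = 7.2
  S[A,B] = ((-2)·(3.1667) + (3)·(2.1667) + (1)·(3.1667) + (3)·(-3.8333) + (-2)·(-3.8333) + (-3)·(-0.8333)) / 5 = 2/5 = 0.4
  S[B,B] = ((3.1667)·(3.1667) + (2.1667)·(2.1667) + (3.1667)·(3.1667) + (-3.8333)·(-3.8333) + (-3.8333)·(-3.8333) + (-0.8333)·(-0.8333)) / 5 = 54.8333/5 = 10.9667

S is symmetric (S[j,i] = S[i,j]). Assembling:

S = [[7.2, 0.4],
 [0.4, 10.9667]]


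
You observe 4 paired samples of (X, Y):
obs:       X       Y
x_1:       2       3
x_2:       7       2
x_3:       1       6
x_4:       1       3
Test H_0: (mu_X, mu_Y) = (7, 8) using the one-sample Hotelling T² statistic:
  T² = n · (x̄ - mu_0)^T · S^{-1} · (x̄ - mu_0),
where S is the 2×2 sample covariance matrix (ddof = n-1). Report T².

Step 1 — sample mean vector:
  mean(X) = (2 + 7 + 1 + 1) / 4 = 11/4 = 2.75
  mean(Y) = (3 + 2 + 6 + 3) / 4 = 14/4 = 3.5
  x̄ = (2.75, 3.5),  deviation x̄ - mu_0 = (2.75, 3.5) - (7, 8) = (-4.25, -4.5).

Step 2 — sample covariance matrix, S[i,j] = (1/(n-1)) · Σ_k (x_{k,i} - mean_i) · (x_{k,j} - mean_j), divisor n-1 = 3:
  S[X,X] = ((-0.75)·(-0.75) + (4.25)·(4.25) + (-1.75)·(-1.75) + (-1.75)·(-1.75)) / 3 = 24.75/3 = 8.25
  S[X,Y] = ((-0.75)·(-0.5) + (4.25)·(-1.5) + (-1.75)·(2.5) + (-1.75)·(-0.5)) / 3 = -9.5/3 = -3.1667
  S[Y,Y] = ((-0.5)·(-0.5) + (-1.5)·(-1.5) + (2.5)·(2.5) + (-0.5)·(-0.5)) / 3 = 9/3 = 3
  S = [[8.25, -3.1667],
 [-3.1667, 3]].

Step 3 — invert S. det(S) = 8.25·3 - (-3.1667)² = 14.7222.
  S^{-1} = (1/det) · [[d, -b], [-b, a]] = [[0.2038, 0.2151],
 [0.2151, 0.5604]].

Step 4 — quadratic form (x̄ - mu_0)^T · S^{-1} · (x̄ - mu_0):
  S^{-1} · (x̄ - mu_0) = (-1.834, -3.4358),
  (x̄ - mu_0)^T · [...] = (-4.25)·(-1.834) + (-4.5)·(-3.4358) = 23.2557.

Step 5 — scale by n: T² = 4 · 23.2557 = 93.0226.

T² ≈ 93.0226


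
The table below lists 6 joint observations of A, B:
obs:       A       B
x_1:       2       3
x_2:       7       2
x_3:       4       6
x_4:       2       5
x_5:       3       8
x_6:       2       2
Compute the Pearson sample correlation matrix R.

Step 1 — column means:
  mean(A) = (2 + 7 + 4 + 2 + 3 + 2) / 6 = 20/6 = 3.3333
  mean(B) = (3 + 2 + 6 + 5 + 8 + 2) / 6 = 26/6 = 4.3333

Step 2 — sample variances and covariances s[i,j] = (1/(n-1)) · Σ_k (x_{k,i} - mean_i) · (x_{k,j} - mean_j), with n-1 = 5:
  s[A,A] = ((-1.3333)·(-1.3333) + (3.6667)·(3.6667) + (0.6667)·(0.6667) + (-1.3333)·(-1.3333) + (-0.3333)·(-0.3333) + (-1.3333)·(-1.3333)) / 5 = 19.3333/5 = 3.8667
  s[A,B] = ((-1.3333)·(-1.3333) + (3.6667)·(-2.3333) + (0.6667)·(1.6667) + (-1.3333)·(0.6667) + (-0.3333)·(3.6667) + (-1.3333)·(-2.3333)) / 5 = -4.6667/5 = -0.9333
  s[B,B] = ((-1.3333)·(-1.3333) + (-2.3333)·(-2.3333) + (1.6667)·(1.6667) + (0.6667)·(0.6667) + (3.6667)·(3.6667) + (-2.3333)·(-2.3333)) / 5 = 29.3333/5 = 5.8667
  Sample standard deviations s_i = √(s[i,i]):
  s(A) = √(3.8667) = 1.9664
  s(B) = √(5.8667) = 2.4221

Step 3 — r_{ij} = s_{ij} / (s_i · s_j):
  r[A,A] = 1 (diagonal).
  r[A,B] = -0.9333 / (1.9664 · 2.4221) = -0.9333 / 4.7628 = -0.196
  r[B,B] = 1 (diagonal).

R is symmetric with unit diagonal. Assembling:

R = [[1, -0.196],
 [-0.196, 1]]
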